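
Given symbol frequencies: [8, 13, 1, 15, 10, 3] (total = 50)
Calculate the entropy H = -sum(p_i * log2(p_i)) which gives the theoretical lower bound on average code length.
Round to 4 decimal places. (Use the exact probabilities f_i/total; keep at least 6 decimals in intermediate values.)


Per-symbol terms -p_i * log2(p_i) with p_i = f_i/50:
  p = 8/50 = 0.160000: log2(p) = -2.643856, -p*log2(p) = 0.423017
  p = 13/50 = 0.260000: log2(p) = -1.943416, -p*log2(p) = 0.505288
  p = 1/50 = 0.020000: log2(p) = -5.643856, -p*log2(p) = 0.112877
  p = 15/50 = 0.300000: log2(p) = -1.736966, -p*log2(p) = 0.521090
  p = 10/50 = 0.200000: log2(p) = -2.321928, -p*log2(p) = 0.464386
  p = 3/50 = 0.060000: log2(p) = -4.058894, -p*log2(p) = 0.243534
H = 0.423017 + 0.505288 + 0.112877 + 0.521090 + 0.464386 + 0.243534 = 2.270192

H = 2.2702 bits/symbol


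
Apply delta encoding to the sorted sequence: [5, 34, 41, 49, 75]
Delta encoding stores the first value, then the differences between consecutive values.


First value: 5
Deltas:
  34 - 5 = 29
  41 - 34 = 7
  49 - 41 = 8
  75 - 49 = 26


Delta encoded: [5, 29, 7, 8, 26]


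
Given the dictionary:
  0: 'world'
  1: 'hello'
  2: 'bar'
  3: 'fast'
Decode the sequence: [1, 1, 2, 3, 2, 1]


Look up each index in the dictionary:
  1 -> 'hello'
  1 -> 'hello'
  2 -> 'bar'
  3 -> 'fast'
  2 -> 'bar'
  1 -> 'hello'

Decoded: "hello hello bar fast bar hello"


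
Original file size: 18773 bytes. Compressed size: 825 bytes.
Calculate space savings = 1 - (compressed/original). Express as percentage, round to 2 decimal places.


ratio = compressed/original = 825/18773 = 0.043946
savings = 1 - ratio = 1 - 0.043946 = 0.956054
as a percentage: 0.956054 * 100 = 95.61%

Space savings = 1 - 825/18773 = 95.61%


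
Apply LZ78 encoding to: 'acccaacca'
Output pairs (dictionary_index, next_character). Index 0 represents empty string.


LZ78 encoding steps:
Dictionary: {0: ''}
Step 1: w='' (idx 0), next='a' -> output (0, 'a'), add 'a' as idx 1
Step 2: w='' (idx 0), next='c' -> output (0, 'c'), add 'c' as idx 2
Step 3: w='c' (idx 2), next='c' -> output (2, 'c'), add 'cc' as idx 3
Step 4: w='a' (idx 1), next='a' -> output (1, 'a'), add 'aa' as idx 4
Step 5: w='cc' (idx 3), next='a' -> output (3, 'a'), add 'cca' as idx 5


Encoded: [(0, 'a'), (0, 'c'), (2, 'c'), (1, 'a'), (3, 'a')]


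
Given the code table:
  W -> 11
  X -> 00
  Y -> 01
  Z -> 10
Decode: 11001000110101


Decoding:
11 -> W
00 -> X
10 -> Z
00 -> X
11 -> W
01 -> Y
01 -> Y


Result: WXZXWYY


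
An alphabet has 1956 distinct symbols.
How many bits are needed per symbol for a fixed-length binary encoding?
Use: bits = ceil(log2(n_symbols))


log2(1956) = 10.9337
Bracket: 2^10 = 1024 < 1956 <= 2^11 = 2048
So ceil(log2(1956)) = 11

bits = ceil(log2(1956)) = ceil(10.9337) = 11 bits


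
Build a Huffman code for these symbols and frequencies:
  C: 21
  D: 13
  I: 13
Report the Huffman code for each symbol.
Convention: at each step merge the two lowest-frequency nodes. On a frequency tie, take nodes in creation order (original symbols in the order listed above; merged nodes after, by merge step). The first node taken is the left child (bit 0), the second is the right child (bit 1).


Huffman tree construction:
Step 1: Merge D(13) + I(13) = 26
Step 2: Merge C(21) + (D+I)(26) = 47
Read each symbol's code off the tree from the root (left child = 0, right child = 1).

Codes:
  C: 0 (length 1)
  D: 10 (length 2)
  I: 11 (length 2)
Average code length: 73/47 = 1.5532 bits/symbol


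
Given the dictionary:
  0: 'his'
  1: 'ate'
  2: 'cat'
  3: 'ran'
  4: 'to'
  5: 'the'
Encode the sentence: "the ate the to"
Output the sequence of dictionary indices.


Look up each word in the dictionary:
  'the' -> 5
  'ate' -> 1
  'the' -> 5
  'to' -> 4

Encoded: [5, 1, 5, 4]


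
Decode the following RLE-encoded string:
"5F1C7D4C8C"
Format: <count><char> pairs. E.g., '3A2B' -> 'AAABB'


Expanding each <count><char> pair:
  5F -> 'FFFFF'
  1C -> 'C'
  7D -> 'DDDDDDD'
  4C -> 'CCCC'
  8C -> 'CCCCCCCC'

Decoded = FFFFFCDDDDDDDCCCCCCCCCCCC


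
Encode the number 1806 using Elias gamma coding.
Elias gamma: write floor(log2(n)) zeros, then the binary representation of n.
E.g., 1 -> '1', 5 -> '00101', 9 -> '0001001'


num_bits = floor(log2(1806)) + 1 = 11
leading_zeros = num_bits - 1 = 10
binary(1806) = 11100001110

Elias gamma(1806) = '0000000000' + '11100001110' = 000000000011100001110 (21 bits)


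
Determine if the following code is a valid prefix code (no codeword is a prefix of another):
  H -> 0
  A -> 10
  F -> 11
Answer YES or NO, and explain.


Checking each pair (does one codeword prefix another?):
  H='0' vs A='10': no prefix
  H='0' vs F='11': no prefix
  A='10' vs H='0': no prefix
  A='10' vs F='11': no prefix
  F='11' vs H='0': no prefix
  F='11' vs A='10': no prefix
No violation found over all pairs.

YES -- this is a valid prefix code. No codeword is a prefix of any other codeword.


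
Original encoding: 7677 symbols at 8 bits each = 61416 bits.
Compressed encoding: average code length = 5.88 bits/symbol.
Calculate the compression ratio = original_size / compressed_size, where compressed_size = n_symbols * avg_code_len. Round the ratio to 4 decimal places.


original_size = n_symbols * orig_bits = 7677 * 8 = 61416 bits
compressed_size = n_symbols * avg_code_len = 7677 * 5.88 = 45140.76 bits
ratio = original_size / compressed_size = 61416 / 45140.76 = 1.3605

Compression ratio = 1.3605


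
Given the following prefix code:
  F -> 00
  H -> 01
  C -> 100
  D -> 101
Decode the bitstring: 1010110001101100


Decoding step by step:
Bits 101 -> D
Bits 01 -> H
Bits 100 -> C
Bits 01 -> H
Bits 101 -> D
Bits 100 -> C


Decoded message: DHCHDC


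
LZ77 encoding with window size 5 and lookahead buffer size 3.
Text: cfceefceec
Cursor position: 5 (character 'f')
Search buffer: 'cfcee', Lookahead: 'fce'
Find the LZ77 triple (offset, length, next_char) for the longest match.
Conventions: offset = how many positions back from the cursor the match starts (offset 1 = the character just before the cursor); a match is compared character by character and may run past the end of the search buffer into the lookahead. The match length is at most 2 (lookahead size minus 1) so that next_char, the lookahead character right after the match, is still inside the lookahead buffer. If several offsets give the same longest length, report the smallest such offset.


Try each offset into the search buffer:
  offset=1 (pos 4, char 'e'): match length 0
  offset=2 (pos 3, char 'e'): match length 0
  offset=3 (pos 2, char 'c'): match length 0
  offset=4 (pos 1, char 'f'): match length 2
  offset=5 (pos 0, char 'c'): match length 0
Longest match has length 2 at offset 4.
next_char = character at position 5 + 2 = 7 -> 'e'

Best match: offset=4, length=2 (matching 'fc' starting at position 1)
LZ77 triple: (4, 2, 'e')


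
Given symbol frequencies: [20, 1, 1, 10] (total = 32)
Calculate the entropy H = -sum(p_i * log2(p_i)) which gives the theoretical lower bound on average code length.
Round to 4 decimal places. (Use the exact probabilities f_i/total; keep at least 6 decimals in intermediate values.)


Per-symbol terms -p_i * log2(p_i) with p_i = f_i/32:
  p = 20/32 = 0.625000: log2(p) = -0.678072, -p*log2(p) = 0.423795
  p = 1/32 = 0.031250: log2(p) = -5.000000, -p*log2(p) = 0.156250
  p = 1/32 = 0.031250: log2(p) = -5.000000, -p*log2(p) = 0.156250
  p = 10/32 = 0.312500: log2(p) = -1.678072, -p*log2(p) = 0.524397
H = 0.423795 + 0.156250 + 0.156250 + 0.524397 = 1.260692

H = 1.2607 bits/symbol


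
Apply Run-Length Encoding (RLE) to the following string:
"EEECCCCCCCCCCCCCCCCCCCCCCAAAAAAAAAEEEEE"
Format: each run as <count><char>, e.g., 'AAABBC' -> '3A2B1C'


Scanning runs left to right:
  i=0: run of 'E' x 3 -> '3E'
  i=3: run of 'C' x 22 -> '22C'
  i=25: run of 'A' x 9 -> '9A'
  i=34: run of 'E' x 5 -> '5E'

RLE = 3E22C9A5E


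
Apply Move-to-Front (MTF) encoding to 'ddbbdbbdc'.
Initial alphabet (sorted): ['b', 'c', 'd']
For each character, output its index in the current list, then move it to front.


MTF encoding:
'd': index 2 in ['b', 'c', 'd'] -> ['d', 'b', 'c']
'd': index 0 in ['d', 'b', 'c'] -> ['d', 'b', 'c']
'b': index 1 in ['d', 'b', 'c'] -> ['b', 'd', 'c']
'b': index 0 in ['b', 'd', 'c'] -> ['b', 'd', 'c']
'd': index 1 in ['b', 'd', 'c'] -> ['d', 'b', 'c']
'b': index 1 in ['d', 'b', 'c'] -> ['b', 'd', 'c']
'b': index 0 in ['b', 'd', 'c'] -> ['b', 'd', 'c']
'd': index 1 in ['b', 'd', 'c'] -> ['d', 'b', 'c']
'c': index 2 in ['d', 'b', 'c'] -> ['c', 'd', 'b']


Output: [2, 0, 1, 0, 1, 1, 0, 1, 2]


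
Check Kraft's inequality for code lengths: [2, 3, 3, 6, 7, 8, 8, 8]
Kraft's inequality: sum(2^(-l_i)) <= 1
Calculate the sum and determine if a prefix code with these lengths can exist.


Sum = 2^(-2) + 2^(-3) + 2^(-3) + 2^(-6) + 2^(-7) + 2^(-8) + 2^(-8) + 2^(-8)
    = 0.25 + 0.125 + 0.125 + 0.015625 + 0.0078125 + 0.00390625 + 0.00390625 + 0.00390625
    = 137/256 = 0.53515625
Since 0.53515625 <= 1, Kraft's inequality IS satisfied.
A prefix code with these lengths CAN exist.

Kraft sum = 0.53515625. Satisfied.


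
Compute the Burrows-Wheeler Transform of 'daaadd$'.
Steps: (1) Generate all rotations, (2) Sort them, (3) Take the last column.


Rotations (sorted):
  0: $daaadd -> last char: d
  1: aaadd$d -> last char: d
  2: aadd$da -> last char: a
  3: add$daa -> last char: a
  4: d$daaad -> last char: d
  5: daaadd$ -> last char: $
  6: dd$daaa -> last char: a


BWT = ddaad$a


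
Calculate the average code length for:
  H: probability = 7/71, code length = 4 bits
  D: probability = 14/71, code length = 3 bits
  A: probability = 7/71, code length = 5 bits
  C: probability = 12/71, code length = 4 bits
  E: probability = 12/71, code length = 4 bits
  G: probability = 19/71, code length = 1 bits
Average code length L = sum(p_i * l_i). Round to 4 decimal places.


Weighted contributions p_i * l_i:
  H: (7/71) * 4 = 28/71
  D: (14/71) * 3 = 42/71
  A: (7/71) * 5 = 35/71
  C: (12/71) * 4 = 48/71
  E: (12/71) * 4 = 48/71
  G: (19/71) * 1 = 19/71
Sum = (28 + 42 + 35 + 48 + 48 + 19)/71 = 220/71

L = 220/71 = 3.0986 bits/symbol


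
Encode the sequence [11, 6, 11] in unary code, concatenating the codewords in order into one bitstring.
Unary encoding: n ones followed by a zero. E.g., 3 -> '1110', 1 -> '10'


Encode each number as n ones followed by a terminating 0:
  11 -> 111111111110 (12 bits)
  6 -> 1111110 (7 bits)
  11 -> 111111111110 (12 bits)
Total length = 12 + 7 + 12 = 31 bits.

Unary([11, 6, 11]) = 1111111111101111110111111111110 (31 bits)


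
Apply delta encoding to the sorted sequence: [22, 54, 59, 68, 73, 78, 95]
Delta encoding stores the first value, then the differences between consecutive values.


First value: 22
Deltas:
  54 - 22 = 32
  59 - 54 = 5
  68 - 59 = 9
  73 - 68 = 5
  78 - 73 = 5
  95 - 78 = 17


Delta encoded: [22, 32, 5, 9, 5, 5, 17]


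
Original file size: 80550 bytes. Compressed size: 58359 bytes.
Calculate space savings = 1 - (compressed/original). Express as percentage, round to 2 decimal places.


ratio = compressed/original = 58359/80550 = 0.724507
savings = 1 - ratio = 1 - 0.724507 = 0.275493
as a percentage: 0.275493 * 100 = 27.55%

Space savings = 1 - 58359/80550 = 27.55%


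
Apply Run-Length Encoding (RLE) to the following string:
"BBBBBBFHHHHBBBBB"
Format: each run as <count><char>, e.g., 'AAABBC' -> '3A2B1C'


Scanning runs left to right:
  i=0: run of 'B' x 6 -> '6B'
  i=6: run of 'F' x 1 -> '1F'
  i=7: run of 'H' x 4 -> '4H'
  i=11: run of 'B' x 5 -> '5B'

RLE = 6B1F4H5B


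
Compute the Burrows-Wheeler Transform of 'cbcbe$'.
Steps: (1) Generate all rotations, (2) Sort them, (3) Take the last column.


Rotations (sorted):
  0: $cbcbe -> last char: e
  1: bcbe$c -> last char: c
  2: be$cbc -> last char: c
  3: cbcbe$ -> last char: $
  4: cbe$cb -> last char: b
  5: e$cbcb -> last char: b


BWT = ecc$bb


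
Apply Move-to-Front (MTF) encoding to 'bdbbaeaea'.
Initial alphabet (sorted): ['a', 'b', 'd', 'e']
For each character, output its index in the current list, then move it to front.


MTF encoding:
'b': index 1 in ['a', 'b', 'd', 'e'] -> ['b', 'a', 'd', 'e']
'd': index 2 in ['b', 'a', 'd', 'e'] -> ['d', 'b', 'a', 'e']
'b': index 1 in ['d', 'b', 'a', 'e'] -> ['b', 'd', 'a', 'e']
'b': index 0 in ['b', 'd', 'a', 'e'] -> ['b', 'd', 'a', 'e']
'a': index 2 in ['b', 'd', 'a', 'e'] -> ['a', 'b', 'd', 'e']
'e': index 3 in ['a', 'b', 'd', 'e'] -> ['e', 'a', 'b', 'd']
'a': index 1 in ['e', 'a', 'b', 'd'] -> ['a', 'e', 'b', 'd']
'e': index 1 in ['a', 'e', 'b', 'd'] -> ['e', 'a', 'b', 'd']
'a': index 1 in ['e', 'a', 'b', 'd'] -> ['a', 'e', 'b', 'd']


Output: [1, 2, 1, 0, 2, 3, 1, 1, 1]


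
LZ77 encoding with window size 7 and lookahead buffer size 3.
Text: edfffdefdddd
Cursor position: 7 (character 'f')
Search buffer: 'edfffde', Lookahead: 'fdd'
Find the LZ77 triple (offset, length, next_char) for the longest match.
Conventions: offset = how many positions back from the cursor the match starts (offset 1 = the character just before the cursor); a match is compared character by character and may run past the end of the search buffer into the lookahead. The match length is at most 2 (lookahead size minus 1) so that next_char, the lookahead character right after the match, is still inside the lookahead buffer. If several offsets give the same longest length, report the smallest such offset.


Try each offset into the search buffer:
  offset=1 (pos 6, char 'e'): match length 0
  offset=2 (pos 5, char 'd'): match length 0
  offset=3 (pos 4, char 'f'): match length 2
  offset=4 (pos 3, char 'f'): match length 1
  offset=5 (pos 2, char 'f'): match length 1
  offset=6 (pos 1, char 'd'): match length 0
  offset=7 (pos 0, char 'e'): match length 0
Longest match has length 2 at offset 3.
next_char = character at position 7 + 2 = 9 -> 'd'

Best match: offset=3, length=2 (matching 'fd' starting at position 4)
LZ77 triple: (3, 2, 'd')


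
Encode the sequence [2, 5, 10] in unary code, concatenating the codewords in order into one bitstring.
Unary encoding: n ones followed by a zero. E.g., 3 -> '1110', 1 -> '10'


Encode each number as n ones followed by a terminating 0:
  2 -> 110 (3 bits)
  5 -> 111110 (6 bits)
  10 -> 11111111110 (11 bits)
Total length = 3 + 6 + 11 = 20 bits.

Unary([2, 5, 10]) = 11011111011111111110 (20 bits)


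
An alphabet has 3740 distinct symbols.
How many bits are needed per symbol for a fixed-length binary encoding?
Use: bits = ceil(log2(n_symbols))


log2(3740) = 11.8688
Bracket: 2^11 = 2048 < 3740 <= 2^12 = 4096
So ceil(log2(3740)) = 12

bits = ceil(log2(3740)) = ceil(11.8688) = 12 bits


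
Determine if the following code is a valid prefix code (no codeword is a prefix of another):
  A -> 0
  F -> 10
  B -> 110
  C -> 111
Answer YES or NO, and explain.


Checking each pair (does one codeword prefix another?):
  A='0' vs F='10': no prefix
  A='0' vs B='110': no prefix
  A='0' vs C='111': no prefix
  F='10' vs A='0': no prefix
  F='10' vs B='110': no prefix
  F='10' vs C='111': no prefix
  B='110' vs A='0': no prefix
  B='110' vs F='10': no prefix
  B='110' vs C='111': no prefix
  C='111' vs A='0': no prefix
  C='111' vs F='10': no prefix
  C='111' vs B='110': no prefix
No violation found over all pairs.

YES -- this is a valid prefix code. No codeword is a prefix of any other codeword.


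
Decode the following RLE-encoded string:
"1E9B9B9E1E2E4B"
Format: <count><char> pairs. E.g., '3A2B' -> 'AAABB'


Expanding each <count><char> pair:
  1E -> 'E'
  9B -> 'BBBBBBBBB'
  9B -> 'BBBBBBBBB'
  9E -> 'EEEEEEEEE'
  1E -> 'E'
  2E -> 'EE'
  4B -> 'BBBB'

Decoded = EBBBBBBBBBBBBBBBBBBEEEEEEEEEEEEBBBB


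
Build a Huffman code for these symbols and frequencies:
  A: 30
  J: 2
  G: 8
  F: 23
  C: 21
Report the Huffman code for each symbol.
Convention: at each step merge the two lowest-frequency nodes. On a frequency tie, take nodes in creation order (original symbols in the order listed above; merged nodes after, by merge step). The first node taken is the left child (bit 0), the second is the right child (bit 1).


Huffman tree construction:
Step 1: Merge J(2) + G(8) = 10
Step 2: Merge (J+G)(10) + C(21) = 31
Step 3: Merge F(23) + A(30) = 53
Step 4: Merge ((J+G)+C)(31) + (F+A)(53) = 84
Read each symbol's code off the tree from the root (left child = 0, right child = 1).

Codes:
  A: 11 (length 2)
  J: 000 (length 3)
  G: 001 (length 3)
  F: 10 (length 2)
  C: 01 (length 2)
Average code length: 178/84 = 2.1190 bits/symbol


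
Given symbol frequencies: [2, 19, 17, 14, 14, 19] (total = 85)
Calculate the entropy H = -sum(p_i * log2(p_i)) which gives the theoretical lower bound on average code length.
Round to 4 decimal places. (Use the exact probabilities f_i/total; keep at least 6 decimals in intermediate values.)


Per-symbol terms -p_i * log2(p_i) with p_i = f_i/85:
  p = 2/85 = 0.023529: log2(p) = -5.409391, -p*log2(p) = 0.127280
  p = 19/85 = 0.223529: log2(p) = -2.161463, -p*log2(p) = 0.483151
  p = 17/85 = 0.200000: log2(p) = -2.321928, -p*log2(p) = 0.464386
  p = 14/85 = 0.164706: log2(p) = -2.602036, -p*log2(p) = 0.428571
  p = 14/85 = 0.164706: log2(p) = -2.602036, -p*log2(p) = 0.428571
  p = 19/85 = 0.223529: log2(p) = -2.161463, -p*log2(p) = 0.483151
H = 0.127280 + 0.483151 + 0.464386 + 0.428571 + 0.428571 + 0.483151 = 2.415110

H = 2.4151 bits/symbol


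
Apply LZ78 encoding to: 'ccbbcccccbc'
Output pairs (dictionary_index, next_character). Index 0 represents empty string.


LZ78 encoding steps:
Dictionary: {0: ''}
Step 1: w='' (idx 0), next='c' -> output (0, 'c'), add 'c' as idx 1
Step 2: w='c' (idx 1), next='b' -> output (1, 'b'), add 'cb' as idx 2
Step 3: w='' (idx 0), next='b' -> output (0, 'b'), add 'b' as idx 3
Step 4: w='c' (idx 1), next='c' -> output (1, 'c'), add 'cc' as idx 4
Step 5: w='cc' (idx 4), next='c' -> output (4, 'c'), add 'ccc' as idx 5
Step 6: w='b' (idx 3), next='c' -> output (3, 'c'), add 'bc' as idx 6


Encoded: [(0, 'c'), (1, 'b'), (0, 'b'), (1, 'c'), (4, 'c'), (3, 'c')]


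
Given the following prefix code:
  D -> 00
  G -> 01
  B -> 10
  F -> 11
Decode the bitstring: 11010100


Decoding step by step:
Bits 11 -> F
Bits 01 -> G
Bits 01 -> G
Bits 00 -> D


Decoded message: FGGD


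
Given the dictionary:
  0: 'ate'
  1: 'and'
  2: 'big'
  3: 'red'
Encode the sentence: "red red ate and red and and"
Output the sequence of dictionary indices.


Look up each word in the dictionary:
  'red' -> 3
  'red' -> 3
  'ate' -> 0
  'and' -> 1
  'red' -> 3
  'and' -> 1
  'and' -> 1

Encoded: [3, 3, 0, 1, 3, 1, 1]


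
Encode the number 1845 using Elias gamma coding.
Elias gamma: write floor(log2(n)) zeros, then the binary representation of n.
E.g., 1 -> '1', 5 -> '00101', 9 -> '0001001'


num_bits = floor(log2(1845)) + 1 = 11
leading_zeros = num_bits - 1 = 10
binary(1845) = 11100110101

Elias gamma(1845) = '0000000000' + '11100110101' = 000000000011100110101 (21 bits)


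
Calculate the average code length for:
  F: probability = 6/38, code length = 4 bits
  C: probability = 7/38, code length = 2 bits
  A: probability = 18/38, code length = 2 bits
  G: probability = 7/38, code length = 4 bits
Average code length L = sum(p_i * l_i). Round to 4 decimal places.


Weighted contributions p_i * l_i:
  F: (6/38) * 4 = 24/38
  C: (7/38) * 2 = 14/38
  A: (18/38) * 2 = 36/38
  G: (7/38) * 4 = 28/38
Sum = (24 + 14 + 36 + 28)/38 = 102/38

L = 102/38 = 2.6842 bits/symbol


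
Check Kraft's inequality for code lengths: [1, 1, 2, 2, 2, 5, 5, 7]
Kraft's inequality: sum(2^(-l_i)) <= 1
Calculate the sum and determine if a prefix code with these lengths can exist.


Sum = 2^(-1) + 2^(-1) + 2^(-2) + 2^(-2) + 2^(-2) + 2^(-5) + 2^(-5) + 2^(-7)
    = 0.5 + 0.5 + 0.25 + 0.25 + 0.25 + 0.03125 + 0.03125 + 0.0078125
    = 233/128 = 1.8203125
Since 1.8203125 > 1, Kraft's inequality is NOT satisfied.
A prefix code with these lengths CANNOT exist.

Kraft sum = 1.8203125. Not satisfied.


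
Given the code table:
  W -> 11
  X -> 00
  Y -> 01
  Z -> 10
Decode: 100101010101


Decoding:
10 -> Z
01 -> Y
01 -> Y
01 -> Y
01 -> Y
01 -> Y


Result: ZYYYYY


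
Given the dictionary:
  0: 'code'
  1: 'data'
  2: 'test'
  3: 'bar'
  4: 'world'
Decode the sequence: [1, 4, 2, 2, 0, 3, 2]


Look up each index in the dictionary:
  1 -> 'data'
  4 -> 'world'
  2 -> 'test'
  2 -> 'test'
  0 -> 'code'
  3 -> 'bar'
  2 -> 'test'

Decoded: "data world test test code bar test"


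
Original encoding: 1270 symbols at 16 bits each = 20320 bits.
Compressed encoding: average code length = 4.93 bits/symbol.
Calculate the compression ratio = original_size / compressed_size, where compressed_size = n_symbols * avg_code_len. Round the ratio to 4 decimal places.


original_size = n_symbols * orig_bits = 1270 * 16 = 20320 bits
compressed_size = n_symbols * avg_code_len = 1270 * 4.93 = 6261.1 bits
ratio = original_size / compressed_size = 20320 / 6261.1 = 3.2454

Compression ratio = 3.2454


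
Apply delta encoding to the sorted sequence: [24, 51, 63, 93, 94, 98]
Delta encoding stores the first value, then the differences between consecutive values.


First value: 24
Deltas:
  51 - 24 = 27
  63 - 51 = 12
  93 - 63 = 30
  94 - 93 = 1
  98 - 94 = 4


Delta encoded: [24, 27, 12, 30, 1, 4]


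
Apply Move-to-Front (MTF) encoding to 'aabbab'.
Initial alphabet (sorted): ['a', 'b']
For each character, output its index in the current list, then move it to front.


MTF encoding:
'a': index 0 in ['a', 'b'] -> ['a', 'b']
'a': index 0 in ['a', 'b'] -> ['a', 'b']
'b': index 1 in ['a', 'b'] -> ['b', 'a']
'b': index 0 in ['b', 'a'] -> ['b', 'a']
'a': index 1 in ['b', 'a'] -> ['a', 'b']
'b': index 1 in ['a', 'b'] -> ['b', 'a']


Output: [0, 0, 1, 0, 1, 1]


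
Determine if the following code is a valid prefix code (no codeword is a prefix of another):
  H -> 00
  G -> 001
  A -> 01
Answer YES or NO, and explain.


Checking each pair (does one codeword prefix another?):
  H='00' vs G='001': prefix -- VIOLATION

NO -- this is NOT a valid prefix code. H (00) is a prefix of G (001).


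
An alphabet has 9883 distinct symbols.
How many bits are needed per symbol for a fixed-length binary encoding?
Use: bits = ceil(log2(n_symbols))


log2(9883) = 13.2707
Bracket: 2^13 = 8192 < 9883 <= 2^14 = 16384
So ceil(log2(9883)) = 14

bits = ceil(log2(9883)) = ceil(13.2707) = 14 bits


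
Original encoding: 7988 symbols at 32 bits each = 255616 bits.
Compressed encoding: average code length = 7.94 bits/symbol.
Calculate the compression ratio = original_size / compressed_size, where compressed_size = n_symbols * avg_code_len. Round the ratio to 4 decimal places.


original_size = n_symbols * orig_bits = 7988 * 32 = 255616 bits
compressed_size = n_symbols * avg_code_len = 7988 * 7.94 = 63424.72 bits
ratio = original_size / compressed_size = 255616 / 63424.72 = 4.0302

Compression ratio = 4.0302


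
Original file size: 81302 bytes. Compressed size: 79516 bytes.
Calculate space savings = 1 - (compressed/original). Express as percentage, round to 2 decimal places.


ratio = compressed/original = 79516/81302 = 0.978033
savings = 1 - ratio = 1 - 0.978033 = 0.021967
as a percentage: 0.021967 * 100 = 2.2%

Space savings = 1 - 79516/81302 = 2.2%


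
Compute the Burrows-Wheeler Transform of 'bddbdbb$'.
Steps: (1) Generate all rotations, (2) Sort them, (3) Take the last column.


Rotations (sorted):
  0: $bddbdbb -> last char: b
  1: b$bddbdb -> last char: b
  2: bb$bddbd -> last char: d
  3: bdbb$bdd -> last char: d
  4: bddbdbb$ -> last char: $
  5: dbb$bddb -> last char: b
  6: dbdbb$bd -> last char: d
  7: ddbdbb$b -> last char: b


BWT = bbdd$bdb


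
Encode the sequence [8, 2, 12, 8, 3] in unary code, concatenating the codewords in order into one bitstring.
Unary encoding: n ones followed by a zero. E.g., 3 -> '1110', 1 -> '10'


Encode each number as n ones followed by a terminating 0:
  8 -> 111111110 (9 bits)
  2 -> 110 (3 bits)
  12 -> 1111111111110 (13 bits)
  8 -> 111111110 (9 bits)
  3 -> 1110 (4 bits)
Total length = 9 + 3 + 13 + 9 + 4 = 38 bits.

Unary([8, 2, 12, 8, 3]) = 11111111011011111111111101111111101110 (38 bits)


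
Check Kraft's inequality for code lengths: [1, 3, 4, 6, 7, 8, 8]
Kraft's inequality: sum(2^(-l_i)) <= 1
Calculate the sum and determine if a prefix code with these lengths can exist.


Sum = 2^(-1) + 2^(-3) + 2^(-4) + 2^(-6) + 2^(-7) + 2^(-8) + 2^(-8)
    = 0.5 + 0.125 + 0.0625 + 0.015625 + 0.0078125 + 0.00390625 + 0.00390625
    = 184/256 = 0.71875
Since 0.71875 <= 1, Kraft's inequality IS satisfied.
A prefix code with these lengths CAN exist.

Kraft sum = 0.71875. Satisfied.


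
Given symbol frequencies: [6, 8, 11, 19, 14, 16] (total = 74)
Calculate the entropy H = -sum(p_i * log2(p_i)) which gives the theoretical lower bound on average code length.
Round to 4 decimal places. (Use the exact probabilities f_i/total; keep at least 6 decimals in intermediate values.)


Per-symbol terms -p_i * log2(p_i) with p_i = f_i/74:
  p = 6/74 = 0.081081: log2(p) = -3.624491, -p*log2(p) = 0.293878
  p = 8/74 = 0.108108: log2(p) = -3.209453, -p*log2(p) = 0.346968
  p = 11/74 = 0.148649: log2(p) = -2.750022, -p*log2(p) = 0.408787
  p = 19/74 = 0.256757: log2(p) = -1.961526, -p*log2(p) = 0.503635
  p = 14/74 = 0.189189: log2(p) = -2.402098, -p*log2(p) = 0.454451
  p = 16/74 = 0.216216: log2(p) = -2.209453, -p*log2(p) = 0.477720
H = 0.293878 + 0.346968 + 0.408787 + 0.503635 + 0.454451 + 0.477720 = 2.485439

H = 2.4854 bits/symbol


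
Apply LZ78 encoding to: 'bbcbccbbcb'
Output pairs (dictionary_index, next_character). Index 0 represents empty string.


LZ78 encoding steps:
Dictionary: {0: ''}
Step 1: w='' (idx 0), next='b' -> output (0, 'b'), add 'b' as idx 1
Step 2: w='b' (idx 1), next='c' -> output (1, 'c'), add 'bc' as idx 2
Step 3: w='bc' (idx 2), next='c' -> output (2, 'c'), add 'bcc' as idx 3
Step 4: w='b' (idx 1), next='b' -> output (1, 'b'), add 'bb' as idx 4
Step 5: w='' (idx 0), next='c' -> output (0, 'c'), add 'c' as idx 5
Step 6: w='b' (idx 1), end of input -> output (1, '')


Encoded: [(0, 'b'), (1, 'c'), (2, 'c'), (1, 'b'), (0, 'c'), (1, '')]


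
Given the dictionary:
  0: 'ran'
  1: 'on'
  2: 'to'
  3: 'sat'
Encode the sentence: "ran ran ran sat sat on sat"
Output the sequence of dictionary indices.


Look up each word in the dictionary:
  'ran' -> 0
  'ran' -> 0
  'ran' -> 0
  'sat' -> 3
  'sat' -> 3
  'on' -> 1
  'sat' -> 3

Encoded: [0, 0, 0, 3, 3, 1, 3]


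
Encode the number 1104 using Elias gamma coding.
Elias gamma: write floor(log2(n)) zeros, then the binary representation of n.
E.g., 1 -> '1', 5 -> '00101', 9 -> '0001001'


num_bits = floor(log2(1104)) + 1 = 11
leading_zeros = num_bits - 1 = 10
binary(1104) = 10001010000

Elias gamma(1104) = '0000000000' + '10001010000' = 000000000010001010000 (21 bits)


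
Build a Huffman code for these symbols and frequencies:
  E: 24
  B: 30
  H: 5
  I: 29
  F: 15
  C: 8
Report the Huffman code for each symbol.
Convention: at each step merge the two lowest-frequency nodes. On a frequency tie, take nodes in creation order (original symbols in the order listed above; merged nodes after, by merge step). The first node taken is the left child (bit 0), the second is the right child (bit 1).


Huffman tree construction:
Step 1: Merge H(5) + C(8) = 13
Step 2: Merge (H+C)(13) + F(15) = 28
Step 3: Merge E(24) + ((H+C)+F)(28) = 52
Step 4: Merge I(29) + B(30) = 59
Step 5: Merge (E+((H+C)+F))(52) + (I+B)(59) = 111
Read each symbol's code off the tree from the root (left child = 0, right child = 1).

Codes:
  E: 00 (length 2)
  B: 11 (length 2)
  H: 0100 (length 4)
  I: 10 (length 2)
  F: 011 (length 3)
  C: 0101 (length 4)
Average code length: 263/111 = 2.3694 bits/symbol


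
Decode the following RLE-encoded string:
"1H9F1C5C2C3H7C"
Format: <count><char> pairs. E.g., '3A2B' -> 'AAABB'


Expanding each <count><char> pair:
  1H -> 'H'
  9F -> 'FFFFFFFFF'
  1C -> 'C'
  5C -> 'CCCCC'
  2C -> 'CC'
  3H -> 'HHH'
  7C -> 'CCCCCCC'

Decoded = HFFFFFFFFFCCCCCCCCHHHCCCCCCC


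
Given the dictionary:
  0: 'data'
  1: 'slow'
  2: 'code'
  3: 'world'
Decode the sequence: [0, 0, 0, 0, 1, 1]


Look up each index in the dictionary:
  0 -> 'data'
  0 -> 'data'
  0 -> 'data'
  0 -> 'data'
  1 -> 'slow'
  1 -> 'slow'

Decoded: "data data data data slow slow"


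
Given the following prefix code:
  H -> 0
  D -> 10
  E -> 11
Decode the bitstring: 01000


Decoding step by step:
Bits 0 -> H
Bits 10 -> D
Bits 0 -> H
Bits 0 -> H


Decoded message: HDHH


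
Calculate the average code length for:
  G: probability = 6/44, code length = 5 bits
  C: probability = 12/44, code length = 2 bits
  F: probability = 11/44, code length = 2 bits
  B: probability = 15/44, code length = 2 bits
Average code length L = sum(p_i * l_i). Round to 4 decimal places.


Weighted contributions p_i * l_i:
  G: (6/44) * 5 = 30/44
  C: (12/44) * 2 = 24/44
  F: (11/44) * 2 = 22/44
  B: (15/44) * 2 = 30/44
Sum = (30 + 24 + 22 + 30)/44 = 106/44

L = 106/44 = 2.4091 bits/symbol


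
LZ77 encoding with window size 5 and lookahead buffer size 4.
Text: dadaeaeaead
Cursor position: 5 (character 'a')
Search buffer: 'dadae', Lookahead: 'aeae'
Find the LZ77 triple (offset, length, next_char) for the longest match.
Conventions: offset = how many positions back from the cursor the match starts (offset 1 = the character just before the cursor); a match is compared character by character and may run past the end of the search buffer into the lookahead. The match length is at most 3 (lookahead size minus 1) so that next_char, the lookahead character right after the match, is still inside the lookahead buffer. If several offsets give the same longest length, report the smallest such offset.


Try each offset into the search buffer:
  offset=1 (pos 4, char 'e'): match length 0
  offset=2 (pos 3, char 'a'): match length 3
  offset=3 (pos 2, char 'd'): match length 0
  offset=4 (pos 1, char 'a'): match length 1
  offset=5 (pos 0, char 'd'): match length 0
Longest match has length 3 at offset 2.
next_char = character at position 5 + 3 = 8 -> 'e'

Best match: offset=2, length=3 (matching 'aea' starting at position 3)
LZ77 triple: (2, 3, 'e')


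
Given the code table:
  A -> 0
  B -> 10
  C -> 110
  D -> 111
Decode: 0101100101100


Decoding:
0 -> A
10 -> B
110 -> C
0 -> A
10 -> B
110 -> C
0 -> A


Result: ABCABCA


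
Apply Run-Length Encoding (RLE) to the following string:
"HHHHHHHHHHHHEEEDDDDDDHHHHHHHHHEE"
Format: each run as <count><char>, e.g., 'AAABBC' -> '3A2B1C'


Scanning runs left to right:
  i=0: run of 'H' x 12 -> '12H'
  i=12: run of 'E' x 3 -> '3E'
  i=15: run of 'D' x 6 -> '6D'
  i=21: run of 'H' x 9 -> '9H'
  i=30: run of 'E' x 2 -> '2E'

RLE = 12H3E6D9H2E


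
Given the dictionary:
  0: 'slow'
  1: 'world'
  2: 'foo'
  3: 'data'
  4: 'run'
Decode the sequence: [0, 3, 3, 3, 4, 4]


Look up each index in the dictionary:
  0 -> 'slow'
  3 -> 'data'
  3 -> 'data'
  3 -> 'data'
  4 -> 'run'
  4 -> 'run'

Decoded: "slow data data data run run"


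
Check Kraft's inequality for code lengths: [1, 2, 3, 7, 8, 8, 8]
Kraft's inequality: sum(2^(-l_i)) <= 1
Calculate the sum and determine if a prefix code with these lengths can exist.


Sum = 2^(-1) + 2^(-2) + 2^(-3) + 2^(-7) + 2^(-8) + 2^(-8) + 2^(-8)
    = 0.5 + 0.25 + 0.125 + 0.0078125 + 0.00390625 + 0.00390625 + 0.00390625
    = 229/256 = 0.89453125
Since 0.89453125 <= 1, Kraft's inequality IS satisfied.
A prefix code with these lengths CAN exist.

Kraft sum = 0.89453125. Satisfied.


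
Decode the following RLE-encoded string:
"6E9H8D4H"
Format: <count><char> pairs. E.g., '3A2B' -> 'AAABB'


Expanding each <count><char> pair:
  6E -> 'EEEEEE'
  9H -> 'HHHHHHHHH'
  8D -> 'DDDDDDDD'
  4H -> 'HHHH'

Decoded = EEEEEEHHHHHHHHHDDDDDDDDHHHH


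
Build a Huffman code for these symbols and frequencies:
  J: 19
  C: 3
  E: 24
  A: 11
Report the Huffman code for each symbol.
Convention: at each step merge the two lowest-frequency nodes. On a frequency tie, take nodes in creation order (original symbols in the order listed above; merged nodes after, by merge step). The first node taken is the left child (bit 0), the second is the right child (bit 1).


Huffman tree construction:
Step 1: Merge C(3) + A(11) = 14
Step 2: Merge (C+A)(14) + J(19) = 33
Step 3: Merge E(24) + ((C+A)+J)(33) = 57
Read each symbol's code off the tree from the root (left child = 0, right child = 1).

Codes:
  J: 11 (length 2)
  C: 100 (length 3)
  E: 0 (length 1)
  A: 101 (length 3)
Average code length: 104/57 = 1.8246 bits/symbol


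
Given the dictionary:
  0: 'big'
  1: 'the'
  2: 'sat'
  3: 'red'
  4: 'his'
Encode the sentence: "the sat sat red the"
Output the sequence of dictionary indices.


Look up each word in the dictionary:
  'the' -> 1
  'sat' -> 2
  'sat' -> 2
  'red' -> 3
  'the' -> 1

Encoded: [1, 2, 2, 3, 1]


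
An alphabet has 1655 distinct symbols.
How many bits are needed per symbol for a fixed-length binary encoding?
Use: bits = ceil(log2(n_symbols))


log2(1655) = 10.6926
Bracket: 2^10 = 1024 < 1655 <= 2^11 = 2048
So ceil(log2(1655)) = 11

bits = ceil(log2(1655)) = ceil(10.6926) = 11 bits


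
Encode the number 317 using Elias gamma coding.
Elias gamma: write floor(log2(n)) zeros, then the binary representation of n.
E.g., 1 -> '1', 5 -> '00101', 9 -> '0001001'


num_bits = floor(log2(317)) + 1 = 9
leading_zeros = num_bits - 1 = 8
binary(317) = 100111101

Elias gamma(317) = '00000000' + '100111101' = 00000000100111101 (17 bits)


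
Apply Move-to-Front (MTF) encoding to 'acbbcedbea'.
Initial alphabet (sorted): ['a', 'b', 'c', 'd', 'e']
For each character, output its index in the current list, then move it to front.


MTF encoding:
'a': index 0 in ['a', 'b', 'c', 'd', 'e'] -> ['a', 'b', 'c', 'd', 'e']
'c': index 2 in ['a', 'b', 'c', 'd', 'e'] -> ['c', 'a', 'b', 'd', 'e']
'b': index 2 in ['c', 'a', 'b', 'd', 'e'] -> ['b', 'c', 'a', 'd', 'e']
'b': index 0 in ['b', 'c', 'a', 'd', 'e'] -> ['b', 'c', 'a', 'd', 'e']
'c': index 1 in ['b', 'c', 'a', 'd', 'e'] -> ['c', 'b', 'a', 'd', 'e']
'e': index 4 in ['c', 'b', 'a', 'd', 'e'] -> ['e', 'c', 'b', 'a', 'd']
'd': index 4 in ['e', 'c', 'b', 'a', 'd'] -> ['d', 'e', 'c', 'b', 'a']
'b': index 3 in ['d', 'e', 'c', 'b', 'a'] -> ['b', 'd', 'e', 'c', 'a']
'e': index 2 in ['b', 'd', 'e', 'c', 'a'] -> ['e', 'b', 'd', 'c', 'a']
'a': index 4 in ['e', 'b', 'd', 'c', 'a'] -> ['a', 'e', 'b', 'd', 'c']


Output: [0, 2, 2, 0, 1, 4, 4, 3, 2, 4]


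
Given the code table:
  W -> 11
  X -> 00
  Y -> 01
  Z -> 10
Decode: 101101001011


Decoding:
10 -> Z
11 -> W
01 -> Y
00 -> X
10 -> Z
11 -> W


Result: ZWYXZW


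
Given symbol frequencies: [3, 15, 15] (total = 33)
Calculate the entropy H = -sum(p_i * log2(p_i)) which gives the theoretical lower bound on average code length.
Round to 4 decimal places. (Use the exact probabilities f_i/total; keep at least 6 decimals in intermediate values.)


Per-symbol terms -p_i * log2(p_i) with p_i = f_i/33:
  p = 3/33 = 0.090909: log2(p) = -3.459432, -p*log2(p) = 0.314494
  p = 15/33 = 0.454545: log2(p) = -1.137504, -p*log2(p) = 0.517047
  p = 15/33 = 0.454545: log2(p) = -1.137504, -p*log2(p) = 0.517047
H = 0.314494 + 0.517047 + 0.517047 = 1.348588

H = 1.3486 bits/symbol


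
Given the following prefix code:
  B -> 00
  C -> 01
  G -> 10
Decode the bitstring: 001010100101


Decoding step by step:
Bits 00 -> B
Bits 10 -> G
Bits 10 -> G
Bits 10 -> G
Bits 01 -> C
Bits 01 -> C


Decoded message: BGGGCC


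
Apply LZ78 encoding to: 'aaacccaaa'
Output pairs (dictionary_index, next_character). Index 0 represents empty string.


LZ78 encoding steps:
Dictionary: {0: ''}
Step 1: w='' (idx 0), next='a' -> output (0, 'a'), add 'a' as idx 1
Step 2: w='a' (idx 1), next='a' -> output (1, 'a'), add 'aa' as idx 2
Step 3: w='' (idx 0), next='c' -> output (0, 'c'), add 'c' as idx 3
Step 4: w='c' (idx 3), next='c' -> output (3, 'c'), add 'cc' as idx 4
Step 5: w='aa' (idx 2), next='a' -> output (2, 'a'), add 'aaa' as idx 5


Encoded: [(0, 'a'), (1, 'a'), (0, 'c'), (3, 'c'), (2, 'a')]


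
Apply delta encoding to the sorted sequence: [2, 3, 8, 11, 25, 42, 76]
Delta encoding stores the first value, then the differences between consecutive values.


First value: 2
Deltas:
  3 - 2 = 1
  8 - 3 = 5
  11 - 8 = 3
  25 - 11 = 14
  42 - 25 = 17
  76 - 42 = 34


Delta encoded: [2, 1, 5, 3, 14, 17, 34]


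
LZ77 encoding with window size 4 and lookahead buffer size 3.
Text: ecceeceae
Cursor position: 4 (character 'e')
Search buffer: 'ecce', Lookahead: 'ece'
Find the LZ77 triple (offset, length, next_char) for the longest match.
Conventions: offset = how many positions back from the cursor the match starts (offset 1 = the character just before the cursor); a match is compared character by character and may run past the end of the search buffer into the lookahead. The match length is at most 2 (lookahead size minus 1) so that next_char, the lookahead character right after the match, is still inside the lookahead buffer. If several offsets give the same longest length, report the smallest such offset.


Try each offset into the search buffer:
  offset=1 (pos 3, char 'e'): match length 1
  offset=2 (pos 2, char 'c'): match length 0
  offset=3 (pos 1, char 'c'): match length 0
  offset=4 (pos 0, char 'e'): match length 2
Longest match has length 2 at offset 4.
next_char = character at position 4 + 2 = 6 -> 'e'

Best match: offset=4, length=2 (matching 'ec' starting at position 0)
LZ77 triple: (4, 2, 'e')


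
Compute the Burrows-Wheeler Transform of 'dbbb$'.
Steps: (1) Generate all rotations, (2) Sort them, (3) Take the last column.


Rotations (sorted):
  0: $dbbb -> last char: b
  1: b$dbb -> last char: b
  2: bb$db -> last char: b
  3: bbb$d -> last char: d
  4: dbbb$ -> last char: $


BWT = bbbd$


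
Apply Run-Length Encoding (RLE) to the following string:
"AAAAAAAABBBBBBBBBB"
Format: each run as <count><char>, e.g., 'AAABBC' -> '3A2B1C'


Scanning runs left to right:
  i=0: run of 'A' x 8 -> '8A'
  i=8: run of 'B' x 10 -> '10B'

RLE = 8A10B


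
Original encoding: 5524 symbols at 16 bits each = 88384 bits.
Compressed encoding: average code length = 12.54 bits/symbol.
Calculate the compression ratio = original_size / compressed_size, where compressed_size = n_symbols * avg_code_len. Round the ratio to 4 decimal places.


original_size = n_symbols * orig_bits = 5524 * 16 = 88384 bits
compressed_size = n_symbols * avg_code_len = 5524 * 12.54 = 69270.96 bits
ratio = original_size / compressed_size = 88384 / 69270.96 = 1.2759

Compression ratio = 1.2759


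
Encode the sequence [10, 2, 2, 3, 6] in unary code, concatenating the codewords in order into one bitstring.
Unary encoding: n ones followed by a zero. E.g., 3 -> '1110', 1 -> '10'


Encode each number as n ones followed by a terminating 0:
  10 -> 11111111110 (11 bits)
  2 -> 110 (3 bits)
  2 -> 110 (3 bits)
  3 -> 1110 (4 bits)
  6 -> 1111110 (7 bits)
Total length = 11 + 3 + 3 + 4 + 7 = 28 bits.

Unary([10, 2, 2, 3, 6]) = 1111111111011011011101111110 (28 bits)


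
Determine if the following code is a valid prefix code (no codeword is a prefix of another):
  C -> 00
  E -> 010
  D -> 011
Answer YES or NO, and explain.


Checking each pair (does one codeword prefix another?):
  C='00' vs E='010': no prefix
  C='00' vs D='011': no prefix
  E='010' vs C='00': no prefix
  E='010' vs D='011': no prefix
  D='011' vs C='00': no prefix
  D='011' vs E='010': no prefix
No violation found over all pairs.

YES -- this is a valid prefix code. No codeword is a prefix of any other codeword.


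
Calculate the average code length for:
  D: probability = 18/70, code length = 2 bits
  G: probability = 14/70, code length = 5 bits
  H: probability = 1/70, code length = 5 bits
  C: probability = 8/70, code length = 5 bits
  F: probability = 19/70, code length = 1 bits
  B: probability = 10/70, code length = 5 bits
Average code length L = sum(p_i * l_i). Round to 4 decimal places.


Weighted contributions p_i * l_i:
  D: (18/70) * 2 = 36/70
  G: (14/70) * 5 = 70/70
  H: (1/70) * 5 = 5/70
  C: (8/70) * 5 = 40/70
  F: (19/70) * 1 = 19/70
  B: (10/70) * 5 = 50/70
Sum = (36 + 70 + 5 + 40 + 19 + 50)/70 = 220/70

L = 220/70 = 3.1429 bits/symbol
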